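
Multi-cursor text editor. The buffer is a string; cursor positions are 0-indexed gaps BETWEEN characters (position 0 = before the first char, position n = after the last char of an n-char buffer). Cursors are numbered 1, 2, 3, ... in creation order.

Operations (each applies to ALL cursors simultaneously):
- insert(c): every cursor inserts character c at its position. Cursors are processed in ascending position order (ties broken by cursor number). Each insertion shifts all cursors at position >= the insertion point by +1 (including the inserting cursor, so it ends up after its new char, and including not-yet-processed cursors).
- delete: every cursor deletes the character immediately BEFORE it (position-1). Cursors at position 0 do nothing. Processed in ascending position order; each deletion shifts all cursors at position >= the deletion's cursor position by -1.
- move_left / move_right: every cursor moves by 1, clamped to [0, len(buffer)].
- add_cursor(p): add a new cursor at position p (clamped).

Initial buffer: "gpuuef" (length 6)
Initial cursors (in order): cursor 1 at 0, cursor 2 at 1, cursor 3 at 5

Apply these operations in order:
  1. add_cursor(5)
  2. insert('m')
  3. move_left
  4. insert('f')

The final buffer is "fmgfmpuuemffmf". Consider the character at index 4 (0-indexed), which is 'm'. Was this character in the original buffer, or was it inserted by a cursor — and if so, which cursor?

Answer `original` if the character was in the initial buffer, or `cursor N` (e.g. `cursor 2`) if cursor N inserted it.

Answer: cursor 2

Derivation:
After op 1 (add_cursor(5)): buffer="gpuuef" (len 6), cursors c1@0 c2@1 c3@5 c4@5, authorship ......
After op 2 (insert('m')): buffer="mgmpuuemmf" (len 10), cursors c1@1 c2@3 c3@9 c4@9, authorship 1.2....34.
After op 3 (move_left): buffer="mgmpuuemmf" (len 10), cursors c1@0 c2@2 c3@8 c4@8, authorship 1.2....34.
After op 4 (insert('f')): buffer="fmgfmpuuemffmf" (len 14), cursors c1@1 c2@4 c3@12 c4@12, authorship 11.22....3344.
Authorship (.=original, N=cursor N): 1 1 . 2 2 . . . . 3 3 4 4 .
Index 4: author = 2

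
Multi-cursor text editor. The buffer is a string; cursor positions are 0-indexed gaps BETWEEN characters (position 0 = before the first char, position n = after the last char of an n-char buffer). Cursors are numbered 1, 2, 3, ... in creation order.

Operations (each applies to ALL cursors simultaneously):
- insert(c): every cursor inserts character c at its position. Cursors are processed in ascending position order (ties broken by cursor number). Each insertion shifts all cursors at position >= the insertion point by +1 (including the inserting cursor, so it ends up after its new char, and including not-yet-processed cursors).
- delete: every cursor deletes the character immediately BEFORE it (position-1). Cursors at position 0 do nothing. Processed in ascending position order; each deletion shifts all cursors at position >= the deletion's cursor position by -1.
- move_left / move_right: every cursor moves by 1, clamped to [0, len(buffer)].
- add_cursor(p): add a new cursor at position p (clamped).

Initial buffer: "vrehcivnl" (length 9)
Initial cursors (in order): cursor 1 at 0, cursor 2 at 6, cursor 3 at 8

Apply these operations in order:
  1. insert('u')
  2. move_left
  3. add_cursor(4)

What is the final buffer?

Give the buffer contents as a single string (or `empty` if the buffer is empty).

After op 1 (insert('u')): buffer="uvrehciuvnul" (len 12), cursors c1@1 c2@8 c3@11, authorship 1......2..3.
After op 2 (move_left): buffer="uvrehciuvnul" (len 12), cursors c1@0 c2@7 c3@10, authorship 1......2..3.
After op 3 (add_cursor(4)): buffer="uvrehciuvnul" (len 12), cursors c1@0 c4@4 c2@7 c3@10, authorship 1......2..3.

Answer: uvrehciuvnul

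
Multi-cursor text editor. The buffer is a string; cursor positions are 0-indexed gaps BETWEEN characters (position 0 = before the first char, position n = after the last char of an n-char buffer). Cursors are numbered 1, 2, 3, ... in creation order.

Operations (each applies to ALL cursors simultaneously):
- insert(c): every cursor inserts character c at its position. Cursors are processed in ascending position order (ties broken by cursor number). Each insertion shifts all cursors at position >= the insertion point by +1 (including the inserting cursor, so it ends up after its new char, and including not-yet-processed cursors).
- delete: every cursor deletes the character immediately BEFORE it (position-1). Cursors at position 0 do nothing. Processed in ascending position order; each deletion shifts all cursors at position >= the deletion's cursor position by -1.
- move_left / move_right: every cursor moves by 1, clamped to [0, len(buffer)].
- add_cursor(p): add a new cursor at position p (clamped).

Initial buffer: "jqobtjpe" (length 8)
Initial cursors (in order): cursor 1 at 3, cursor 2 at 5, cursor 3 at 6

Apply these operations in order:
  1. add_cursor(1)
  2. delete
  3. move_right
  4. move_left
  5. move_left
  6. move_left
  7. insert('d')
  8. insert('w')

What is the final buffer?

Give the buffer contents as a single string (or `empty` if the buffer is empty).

After op 1 (add_cursor(1)): buffer="jqobtjpe" (len 8), cursors c4@1 c1@3 c2@5 c3@6, authorship ........
After op 2 (delete): buffer="qbpe" (len 4), cursors c4@0 c1@1 c2@2 c3@2, authorship ....
After op 3 (move_right): buffer="qbpe" (len 4), cursors c4@1 c1@2 c2@3 c3@3, authorship ....
After op 4 (move_left): buffer="qbpe" (len 4), cursors c4@0 c1@1 c2@2 c3@2, authorship ....
After op 5 (move_left): buffer="qbpe" (len 4), cursors c1@0 c4@0 c2@1 c3@1, authorship ....
After op 6 (move_left): buffer="qbpe" (len 4), cursors c1@0 c2@0 c3@0 c4@0, authorship ....
After op 7 (insert('d')): buffer="ddddqbpe" (len 8), cursors c1@4 c2@4 c3@4 c4@4, authorship 1234....
After op 8 (insert('w')): buffer="ddddwwwwqbpe" (len 12), cursors c1@8 c2@8 c3@8 c4@8, authorship 12341234....

Answer: ddddwwwwqbpe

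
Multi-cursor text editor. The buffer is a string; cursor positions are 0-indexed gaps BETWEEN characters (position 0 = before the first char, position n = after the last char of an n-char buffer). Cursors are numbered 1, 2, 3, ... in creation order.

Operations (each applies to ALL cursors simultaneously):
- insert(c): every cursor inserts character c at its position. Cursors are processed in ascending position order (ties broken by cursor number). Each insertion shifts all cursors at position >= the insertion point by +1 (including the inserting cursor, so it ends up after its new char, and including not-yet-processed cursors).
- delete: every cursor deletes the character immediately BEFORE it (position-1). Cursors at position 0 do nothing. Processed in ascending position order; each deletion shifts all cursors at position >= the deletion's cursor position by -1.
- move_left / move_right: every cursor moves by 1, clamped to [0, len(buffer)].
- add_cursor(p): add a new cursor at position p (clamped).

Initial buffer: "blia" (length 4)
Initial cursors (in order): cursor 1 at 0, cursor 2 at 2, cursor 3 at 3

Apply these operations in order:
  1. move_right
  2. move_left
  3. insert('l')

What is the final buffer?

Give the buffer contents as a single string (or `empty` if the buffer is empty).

Answer: lbllila

Derivation:
After op 1 (move_right): buffer="blia" (len 4), cursors c1@1 c2@3 c3@4, authorship ....
After op 2 (move_left): buffer="blia" (len 4), cursors c1@0 c2@2 c3@3, authorship ....
After op 3 (insert('l')): buffer="lbllila" (len 7), cursors c1@1 c2@4 c3@6, authorship 1..2.3.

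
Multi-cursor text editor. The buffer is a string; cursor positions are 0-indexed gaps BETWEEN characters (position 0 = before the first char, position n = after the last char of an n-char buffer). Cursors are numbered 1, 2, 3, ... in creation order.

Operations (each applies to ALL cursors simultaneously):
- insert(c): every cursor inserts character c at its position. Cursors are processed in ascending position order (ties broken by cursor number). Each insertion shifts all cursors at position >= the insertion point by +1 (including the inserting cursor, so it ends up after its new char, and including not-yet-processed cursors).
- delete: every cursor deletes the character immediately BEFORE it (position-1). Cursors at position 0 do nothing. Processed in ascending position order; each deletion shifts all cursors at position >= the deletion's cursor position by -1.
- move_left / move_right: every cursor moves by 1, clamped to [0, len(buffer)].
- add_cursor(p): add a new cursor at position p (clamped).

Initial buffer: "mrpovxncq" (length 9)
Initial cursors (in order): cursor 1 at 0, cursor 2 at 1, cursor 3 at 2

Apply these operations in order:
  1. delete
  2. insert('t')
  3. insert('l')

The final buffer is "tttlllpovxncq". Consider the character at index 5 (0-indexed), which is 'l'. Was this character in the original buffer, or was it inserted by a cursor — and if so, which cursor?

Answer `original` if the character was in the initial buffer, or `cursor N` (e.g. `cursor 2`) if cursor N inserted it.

Answer: cursor 3

Derivation:
After op 1 (delete): buffer="povxncq" (len 7), cursors c1@0 c2@0 c3@0, authorship .......
After op 2 (insert('t')): buffer="tttpovxncq" (len 10), cursors c1@3 c2@3 c3@3, authorship 123.......
After op 3 (insert('l')): buffer="tttlllpovxncq" (len 13), cursors c1@6 c2@6 c3@6, authorship 123123.......
Authorship (.=original, N=cursor N): 1 2 3 1 2 3 . . . . . . .
Index 5: author = 3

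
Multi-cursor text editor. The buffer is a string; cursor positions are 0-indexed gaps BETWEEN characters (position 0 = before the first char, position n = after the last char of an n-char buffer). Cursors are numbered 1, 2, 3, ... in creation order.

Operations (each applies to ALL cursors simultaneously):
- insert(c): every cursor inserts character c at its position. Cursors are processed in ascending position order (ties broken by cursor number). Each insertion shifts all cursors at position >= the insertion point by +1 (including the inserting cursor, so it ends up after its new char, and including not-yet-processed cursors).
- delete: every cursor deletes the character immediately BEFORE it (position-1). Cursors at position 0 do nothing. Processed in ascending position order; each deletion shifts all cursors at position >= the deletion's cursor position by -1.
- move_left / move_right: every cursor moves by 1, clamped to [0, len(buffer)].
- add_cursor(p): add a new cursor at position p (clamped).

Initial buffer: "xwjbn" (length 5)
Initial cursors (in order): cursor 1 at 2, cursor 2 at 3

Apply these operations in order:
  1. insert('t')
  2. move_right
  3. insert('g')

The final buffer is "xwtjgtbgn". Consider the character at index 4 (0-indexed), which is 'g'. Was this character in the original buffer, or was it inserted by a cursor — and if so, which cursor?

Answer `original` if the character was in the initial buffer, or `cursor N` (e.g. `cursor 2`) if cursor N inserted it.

Answer: cursor 1

Derivation:
After op 1 (insert('t')): buffer="xwtjtbn" (len 7), cursors c1@3 c2@5, authorship ..1.2..
After op 2 (move_right): buffer="xwtjtbn" (len 7), cursors c1@4 c2@6, authorship ..1.2..
After op 3 (insert('g')): buffer="xwtjgtbgn" (len 9), cursors c1@5 c2@8, authorship ..1.12.2.
Authorship (.=original, N=cursor N): . . 1 . 1 2 . 2 .
Index 4: author = 1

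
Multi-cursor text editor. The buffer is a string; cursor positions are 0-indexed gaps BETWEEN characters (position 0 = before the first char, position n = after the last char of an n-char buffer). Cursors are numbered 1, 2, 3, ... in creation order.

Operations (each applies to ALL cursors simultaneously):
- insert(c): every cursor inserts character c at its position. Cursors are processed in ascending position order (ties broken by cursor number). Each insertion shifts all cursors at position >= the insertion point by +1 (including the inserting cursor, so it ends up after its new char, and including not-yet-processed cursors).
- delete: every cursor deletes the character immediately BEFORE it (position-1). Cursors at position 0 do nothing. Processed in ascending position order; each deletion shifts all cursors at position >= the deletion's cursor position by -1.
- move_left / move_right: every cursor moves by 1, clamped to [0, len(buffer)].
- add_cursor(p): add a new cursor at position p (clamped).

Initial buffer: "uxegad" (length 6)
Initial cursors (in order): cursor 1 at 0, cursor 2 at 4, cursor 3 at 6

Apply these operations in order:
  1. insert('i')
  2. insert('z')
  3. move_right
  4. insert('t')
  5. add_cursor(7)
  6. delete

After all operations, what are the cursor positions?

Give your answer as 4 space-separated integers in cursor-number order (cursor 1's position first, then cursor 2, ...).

After op 1 (insert('i')): buffer="iuxegiadi" (len 9), cursors c1@1 c2@6 c3@9, authorship 1....2..3
After op 2 (insert('z')): buffer="izuxegizadiz" (len 12), cursors c1@2 c2@8 c3@12, authorship 11....22..33
After op 3 (move_right): buffer="izuxegizadiz" (len 12), cursors c1@3 c2@9 c3@12, authorship 11....22..33
After op 4 (insert('t')): buffer="izutxegizatdizt" (len 15), cursors c1@4 c2@11 c3@15, authorship 11.1...22.2.333
After op 5 (add_cursor(7)): buffer="izutxegizatdizt" (len 15), cursors c1@4 c4@7 c2@11 c3@15, authorship 11.1...22.2.333
After op 6 (delete): buffer="izuxeizadiz" (len 11), cursors c1@3 c4@5 c2@8 c3@11, authorship 11...22..33

Answer: 3 8 11 5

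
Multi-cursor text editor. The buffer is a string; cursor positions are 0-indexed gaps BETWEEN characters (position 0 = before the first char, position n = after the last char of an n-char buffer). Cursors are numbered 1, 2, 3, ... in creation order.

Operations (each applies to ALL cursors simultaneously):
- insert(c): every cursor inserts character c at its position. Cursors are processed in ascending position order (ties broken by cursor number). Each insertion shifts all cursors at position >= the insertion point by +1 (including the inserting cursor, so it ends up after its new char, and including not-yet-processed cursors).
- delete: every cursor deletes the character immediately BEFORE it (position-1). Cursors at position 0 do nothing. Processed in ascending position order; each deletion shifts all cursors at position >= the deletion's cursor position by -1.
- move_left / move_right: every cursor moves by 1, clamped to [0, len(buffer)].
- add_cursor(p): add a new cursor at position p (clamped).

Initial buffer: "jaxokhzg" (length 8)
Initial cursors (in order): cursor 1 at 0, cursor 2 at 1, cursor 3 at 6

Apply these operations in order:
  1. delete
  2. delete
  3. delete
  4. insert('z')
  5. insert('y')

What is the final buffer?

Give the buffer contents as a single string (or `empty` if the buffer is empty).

Answer: zzyyaxzyzg

Derivation:
After op 1 (delete): buffer="axokzg" (len 6), cursors c1@0 c2@0 c3@4, authorship ......
After op 2 (delete): buffer="axozg" (len 5), cursors c1@0 c2@0 c3@3, authorship .....
After op 3 (delete): buffer="axzg" (len 4), cursors c1@0 c2@0 c3@2, authorship ....
After op 4 (insert('z')): buffer="zzaxzzg" (len 7), cursors c1@2 c2@2 c3@5, authorship 12..3..
After op 5 (insert('y')): buffer="zzyyaxzyzg" (len 10), cursors c1@4 c2@4 c3@8, authorship 1212..33..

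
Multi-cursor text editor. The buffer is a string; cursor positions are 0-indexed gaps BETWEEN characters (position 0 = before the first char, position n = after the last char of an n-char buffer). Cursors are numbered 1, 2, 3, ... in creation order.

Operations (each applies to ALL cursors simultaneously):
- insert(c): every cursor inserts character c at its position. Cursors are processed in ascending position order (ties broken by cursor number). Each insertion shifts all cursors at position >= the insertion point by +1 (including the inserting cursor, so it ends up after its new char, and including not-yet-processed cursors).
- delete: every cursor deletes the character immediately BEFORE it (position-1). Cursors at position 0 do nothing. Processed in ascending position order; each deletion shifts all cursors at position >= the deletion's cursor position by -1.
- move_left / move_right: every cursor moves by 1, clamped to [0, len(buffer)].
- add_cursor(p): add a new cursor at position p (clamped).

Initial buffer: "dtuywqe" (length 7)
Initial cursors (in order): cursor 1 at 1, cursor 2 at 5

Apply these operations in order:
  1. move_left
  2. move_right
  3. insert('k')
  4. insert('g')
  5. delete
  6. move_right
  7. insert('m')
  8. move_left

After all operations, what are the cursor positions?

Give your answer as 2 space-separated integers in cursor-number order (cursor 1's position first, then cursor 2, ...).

Answer: 3 9

Derivation:
After op 1 (move_left): buffer="dtuywqe" (len 7), cursors c1@0 c2@4, authorship .......
After op 2 (move_right): buffer="dtuywqe" (len 7), cursors c1@1 c2@5, authorship .......
After op 3 (insert('k')): buffer="dktuywkqe" (len 9), cursors c1@2 c2@7, authorship .1....2..
After op 4 (insert('g')): buffer="dkgtuywkgqe" (len 11), cursors c1@3 c2@9, authorship .11....22..
After op 5 (delete): buffer="dktuywkqe" (len 9), cursors c1@2 c2@7, authorship .1....2..
After op 6 (move_right): buffer="dktuywkqe" (len 9), cursors c1@3 c2@8, authorship .1....2..
After op 7 (insert('m')): buffer="dktmuywkqme" (len 11), cursors c1@4 c2@10, authorship .1.1...2.2.
After op 8 (move_left): buffer="dktmuywkqme" (len 11), cursors c1@3 c2@9, authorship .1.1...2.2.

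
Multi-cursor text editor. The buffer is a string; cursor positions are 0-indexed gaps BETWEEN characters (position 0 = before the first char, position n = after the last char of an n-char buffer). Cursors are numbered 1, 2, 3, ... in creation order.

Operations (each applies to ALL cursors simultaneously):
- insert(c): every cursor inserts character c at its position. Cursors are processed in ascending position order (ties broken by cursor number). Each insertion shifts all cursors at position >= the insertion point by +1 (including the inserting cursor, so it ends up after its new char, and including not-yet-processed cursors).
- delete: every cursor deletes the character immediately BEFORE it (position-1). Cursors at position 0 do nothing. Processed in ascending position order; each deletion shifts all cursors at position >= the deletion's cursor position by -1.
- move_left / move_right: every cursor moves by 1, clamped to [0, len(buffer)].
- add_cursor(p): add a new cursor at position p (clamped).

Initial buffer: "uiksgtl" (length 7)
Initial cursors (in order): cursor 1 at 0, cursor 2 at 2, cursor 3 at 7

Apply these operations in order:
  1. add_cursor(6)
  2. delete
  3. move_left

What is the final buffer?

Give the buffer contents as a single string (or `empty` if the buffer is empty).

After op 1 (add_cursor(6)): buffer="uiksgtl" (len 7), cursors c1@0 c2@2 c4@6 c3@7, authorship .......
After op 2 (delete): buffer="uksg" (len 4), cursors c1@0 c2@1 c3@4 c4@4, authorship ....
After op 3 (move_left): buffer="uksg" (len 4), cursors c1@0 c2@0 c3@3 c4@3, authorship ....

Answer: uksg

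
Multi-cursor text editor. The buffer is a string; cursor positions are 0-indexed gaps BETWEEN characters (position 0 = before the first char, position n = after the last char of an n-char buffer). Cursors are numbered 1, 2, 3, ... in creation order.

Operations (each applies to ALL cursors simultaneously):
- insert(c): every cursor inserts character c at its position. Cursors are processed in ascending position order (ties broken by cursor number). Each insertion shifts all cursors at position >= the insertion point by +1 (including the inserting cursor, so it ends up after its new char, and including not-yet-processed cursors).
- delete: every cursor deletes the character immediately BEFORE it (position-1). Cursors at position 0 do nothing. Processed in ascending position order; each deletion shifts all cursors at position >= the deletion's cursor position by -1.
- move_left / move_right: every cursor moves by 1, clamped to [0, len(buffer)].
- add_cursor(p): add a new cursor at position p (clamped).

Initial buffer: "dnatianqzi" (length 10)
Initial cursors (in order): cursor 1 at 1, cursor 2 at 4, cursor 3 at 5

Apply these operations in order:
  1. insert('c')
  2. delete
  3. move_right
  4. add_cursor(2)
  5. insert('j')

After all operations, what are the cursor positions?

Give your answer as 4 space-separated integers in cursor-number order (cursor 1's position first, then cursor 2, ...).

Answer: 4 8 10 4

Derivation:
After op 1 (insert('c')): buffer="dcnatcicanqzi" (len 13), cursors c1@2 c2@6 c3@8, authorship .1...2.3.....
After op 2 (delete): buffer="dnatianqzi" (len 10), cursors c1@1 c2@4 c3@5, authorship ..........
After op 3 (move_right): buffer="dnatianqzi" (len 10), cursors c1@2 c2@5 c3@6, authorship ..........
After op 4 (add_cursor(2)): buffer="dnatianqzi" (len 10), cursors c1@2 c4@2 c2@5 c3@6, authorship ..........
After op 5 (insert('j')): buffer="dnjjatijajnqzi" (len 14), cursors c1@4 c4@4 c2@8 c3@10, authorship ..14...2.3....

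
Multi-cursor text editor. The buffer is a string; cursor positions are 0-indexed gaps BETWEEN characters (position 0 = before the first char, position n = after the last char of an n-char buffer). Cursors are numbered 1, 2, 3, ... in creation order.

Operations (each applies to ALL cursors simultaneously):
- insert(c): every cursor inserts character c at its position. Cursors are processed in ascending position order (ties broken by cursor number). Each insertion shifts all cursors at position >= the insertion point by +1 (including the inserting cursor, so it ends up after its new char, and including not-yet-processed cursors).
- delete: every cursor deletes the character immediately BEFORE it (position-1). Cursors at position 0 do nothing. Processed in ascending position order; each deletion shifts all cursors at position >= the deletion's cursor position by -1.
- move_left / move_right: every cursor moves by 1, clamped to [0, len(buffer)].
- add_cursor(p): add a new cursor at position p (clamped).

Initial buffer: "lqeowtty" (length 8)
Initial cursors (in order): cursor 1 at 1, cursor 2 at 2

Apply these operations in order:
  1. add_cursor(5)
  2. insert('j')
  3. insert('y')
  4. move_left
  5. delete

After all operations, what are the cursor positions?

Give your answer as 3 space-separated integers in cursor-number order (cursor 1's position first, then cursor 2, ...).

After op 1 (add_cursor(5)): buffer="lqeowtty" (len 8), cursors c1@1 c2@2 c3@5, authorship ........
After op 2 (insert('j')): buffer="ljqjeowjtty" (len 11), cursors c1@2 c2@4 c3@8, authorship .1.2...3...
After op 3 (insert('y')): buffer="ljyqjyeowjytty" (len 14), cursors c1@3 c2@6 c3@11, authorship .11.22...33...
After op 4 (move_left): buffer="ljyqjyeowjytty" (len 14), cursors c1@2 c2@5 c3@10, authorship .11.22...33...
After op 5 (delete): buffer="lyqyeowytty" (len 11), cursors c1@1 c2@3 c3@7, authorship .1.2...3...

Answer: 1 3 7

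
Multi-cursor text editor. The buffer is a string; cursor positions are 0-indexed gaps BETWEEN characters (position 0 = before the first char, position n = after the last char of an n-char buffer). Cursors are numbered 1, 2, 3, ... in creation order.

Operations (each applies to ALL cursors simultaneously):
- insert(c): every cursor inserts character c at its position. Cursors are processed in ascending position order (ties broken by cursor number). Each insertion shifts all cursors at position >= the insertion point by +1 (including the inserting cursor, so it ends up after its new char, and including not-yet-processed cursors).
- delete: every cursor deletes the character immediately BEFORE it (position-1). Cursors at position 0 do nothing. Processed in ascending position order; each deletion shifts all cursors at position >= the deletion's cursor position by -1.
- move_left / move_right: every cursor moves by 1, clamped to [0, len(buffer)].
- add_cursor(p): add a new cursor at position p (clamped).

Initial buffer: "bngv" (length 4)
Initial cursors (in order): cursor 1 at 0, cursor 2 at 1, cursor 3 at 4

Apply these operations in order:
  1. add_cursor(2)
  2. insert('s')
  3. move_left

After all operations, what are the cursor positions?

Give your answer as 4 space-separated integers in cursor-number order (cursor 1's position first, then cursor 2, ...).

Answer: 0 2 7 4

Derivation:
After op 1 (add_cursor(2)): buffer="bngv" (len 4), cursors c1@0 c2@1 c4@2 c3@4, authorship ....
After op 2 (insert('s')): buffer="sbsnsgvs" (len 8), cursors c1@1 c2@3 c4@5 c3@8, authorship 1.2.4..3
After op 3 (move_left): buffer="sbsnsgvs" (len 8), cursors c1@0 c2@2 c4@4 c3@7, authorship 1.2.4..3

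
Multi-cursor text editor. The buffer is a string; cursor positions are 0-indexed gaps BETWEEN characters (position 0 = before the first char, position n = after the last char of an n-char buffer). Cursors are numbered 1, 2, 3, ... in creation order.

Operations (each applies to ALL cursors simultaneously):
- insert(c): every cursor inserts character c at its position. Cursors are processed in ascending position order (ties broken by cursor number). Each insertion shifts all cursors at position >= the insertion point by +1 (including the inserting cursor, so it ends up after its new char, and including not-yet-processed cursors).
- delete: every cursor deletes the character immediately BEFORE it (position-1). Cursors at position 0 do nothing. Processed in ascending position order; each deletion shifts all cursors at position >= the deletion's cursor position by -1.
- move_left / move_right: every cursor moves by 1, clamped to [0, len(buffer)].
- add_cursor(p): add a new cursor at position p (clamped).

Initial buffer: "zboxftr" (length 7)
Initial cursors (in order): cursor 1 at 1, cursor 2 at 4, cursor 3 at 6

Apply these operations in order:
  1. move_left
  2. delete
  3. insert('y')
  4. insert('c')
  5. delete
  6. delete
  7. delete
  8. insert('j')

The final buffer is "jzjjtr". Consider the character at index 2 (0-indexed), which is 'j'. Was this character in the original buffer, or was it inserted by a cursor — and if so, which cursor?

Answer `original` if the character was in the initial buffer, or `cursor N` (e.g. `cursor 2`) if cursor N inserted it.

Answer: cursor 2

Derivation:
After op 1 (move_left): buffer="zboxftr" (len 7), cursors c1@0 c2@3 c3@5, authorship .......
After op 2 (delete): buffer="zbxtr" (len 5), cursors c1@0 c2@2 c3@3, authorship .....
After op 3 (insert('y')): buffer="yzbyxytr" (len 8), cursors c1@1 c2@4 c3@6, authorship 1..2.3..
After op 4 (insert('c')): buffer="yczbycxyctr" (len 11), cursors c1@2 c2@6 c3@9, authorship 11..22.33..
After op 5 (delete): buffer="yzbyxytr" (len 8), cursors c1@1 c2@4 c3@6, authorship 1..2.3..
After op 6 (delete): buffer="zbxtr" (len 5), cursors c1@0 c2@2 c3@3, authorship .....
After op 7 (delete): buffer="ztr" (len 3), cursors c1@0 c2@1 c3@1, authorship ...
After op 8 (insert('j')): buffer="jzjjtr" (len 6), cursors c1@1 c2@4 c3@4, authorship 1.23..
Authorship (.=original, N=cursor N): 1 . 2 3 . .
Index 2: author = 2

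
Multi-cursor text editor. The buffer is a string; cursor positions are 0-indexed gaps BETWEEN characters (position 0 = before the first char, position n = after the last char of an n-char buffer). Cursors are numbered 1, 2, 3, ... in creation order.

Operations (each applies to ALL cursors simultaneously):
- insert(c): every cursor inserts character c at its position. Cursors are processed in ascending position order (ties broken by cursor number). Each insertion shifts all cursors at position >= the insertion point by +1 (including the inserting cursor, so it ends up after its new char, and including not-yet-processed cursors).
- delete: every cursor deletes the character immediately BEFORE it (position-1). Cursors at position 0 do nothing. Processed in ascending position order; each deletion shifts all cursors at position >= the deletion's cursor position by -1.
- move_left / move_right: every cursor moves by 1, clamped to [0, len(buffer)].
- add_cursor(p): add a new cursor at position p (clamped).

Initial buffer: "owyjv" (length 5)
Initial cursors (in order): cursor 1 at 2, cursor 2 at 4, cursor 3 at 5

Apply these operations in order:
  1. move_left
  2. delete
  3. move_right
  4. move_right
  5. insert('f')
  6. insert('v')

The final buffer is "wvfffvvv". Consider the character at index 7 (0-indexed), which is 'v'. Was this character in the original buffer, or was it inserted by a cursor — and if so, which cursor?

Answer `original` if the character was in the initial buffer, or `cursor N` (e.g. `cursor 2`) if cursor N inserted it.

Answer: cursor 3

Derivation:
After op 1 (move_left): buffer="owyjv" (len 5), cursors c1@1 c2@3 c3@4, authorship .....
After op 2 (delete): buffer="wv" (len 2), cursors c1@0 c2@1 c3@1, authorship ..
After op 3 (move_right): buffer="wv" (len 2), cursors c1@1 c2@2 c3@2, authorship ..
After op 4 (move_right): buffer="wv" (len 2), cursors c1@2 c2@2 c3@2, authorship ..
After op 5 (insert('f')): buffer="wvfff" (len 5), cursors c1@5 c2@5 c3@5, authorship ..123
After op 6 (insert('v')): buffer="wvfffvvv" (len 8), cursors c1@8 c2@8 c3@8, authorship ..123123
Authorship (.=original, N=cursor N): . . 1 2 3 1 2 3
Index 7: author = 3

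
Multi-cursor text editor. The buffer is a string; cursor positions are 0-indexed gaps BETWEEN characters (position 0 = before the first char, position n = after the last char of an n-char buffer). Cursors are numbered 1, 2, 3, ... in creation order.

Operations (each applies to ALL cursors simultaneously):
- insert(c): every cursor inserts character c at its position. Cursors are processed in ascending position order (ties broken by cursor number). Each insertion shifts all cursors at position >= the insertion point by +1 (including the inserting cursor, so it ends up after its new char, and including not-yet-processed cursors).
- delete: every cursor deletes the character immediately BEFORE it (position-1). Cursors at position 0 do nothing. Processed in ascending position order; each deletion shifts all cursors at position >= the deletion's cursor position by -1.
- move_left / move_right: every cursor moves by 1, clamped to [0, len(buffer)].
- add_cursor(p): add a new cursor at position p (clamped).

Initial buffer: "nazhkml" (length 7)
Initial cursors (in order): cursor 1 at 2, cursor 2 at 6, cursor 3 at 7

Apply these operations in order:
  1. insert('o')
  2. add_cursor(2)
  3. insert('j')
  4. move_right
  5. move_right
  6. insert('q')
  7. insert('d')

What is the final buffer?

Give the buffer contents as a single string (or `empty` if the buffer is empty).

After op 1 (insert('o')): buffer="naozhkmolo" (len 10), cursors c1@3 c2@8 c3@10, authorship ..1....2.3
After op 2 (add_cursor(2)): buffer="naozhkmolo" (len 10), cursors c4@2 c1@3 c2@8 c3@10, authorship ..1....2.3
After op 3 (insert('j')): buffer="najojzhkmojloj" (len 14), cursors c4@3 c1@5 c2@11 c3@14, authorship ..411....22.33
After op 4 (move_right): buffer="najojzhkmojloj" (len 14), cursors c4@4 c1@6 c2@12 c3@14, authorship ..411....22.33
After op 5 (move_right): buffer="najojzhkmojloj" (len 14), cursors c4@5 c1@7 c2@13 c3@14, authorship ..411....22.33
After op 6 (insert('q')): buffer="najojqzhqkmojloqjq" (len 18), cursors c4@6 c1@9 c2@16 c3@18, authorship ..4114..1..22.3233
After op 7 (insert('d')): buffer="najojqdzhqdkmojloqdjqd" (len 22), cursors c4@7 c1@11 c2@19 c3@22, authorship ..41144..11..22.322333

Answer: najojqdzhqdkmojloqdjqd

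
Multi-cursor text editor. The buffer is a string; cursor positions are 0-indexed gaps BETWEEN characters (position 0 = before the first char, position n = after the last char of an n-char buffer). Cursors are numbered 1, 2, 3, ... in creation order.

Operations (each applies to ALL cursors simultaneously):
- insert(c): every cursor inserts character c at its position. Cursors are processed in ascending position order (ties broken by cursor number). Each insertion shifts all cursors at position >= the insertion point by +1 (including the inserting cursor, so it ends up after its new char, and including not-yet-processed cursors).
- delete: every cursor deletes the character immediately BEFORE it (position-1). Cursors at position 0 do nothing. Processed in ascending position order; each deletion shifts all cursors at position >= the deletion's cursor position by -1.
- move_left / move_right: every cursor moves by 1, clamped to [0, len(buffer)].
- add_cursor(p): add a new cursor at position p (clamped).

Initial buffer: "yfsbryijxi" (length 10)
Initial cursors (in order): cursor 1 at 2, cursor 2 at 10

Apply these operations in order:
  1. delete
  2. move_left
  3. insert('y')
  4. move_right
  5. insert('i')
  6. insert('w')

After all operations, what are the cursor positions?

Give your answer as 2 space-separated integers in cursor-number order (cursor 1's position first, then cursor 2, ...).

Answer: 4 14

Derivation:
After op 1 (delete): buffer="ysbryijx" (len 8), cursors c1@1 c2@8, authorship ........
After op 2 (move_left): buffer="ysbryijx" (len 8), cursors c1@0 c2@7, authorship ........
After op 3 (insert('y')): buffer="yysbryijyx" (len 10), cursors c1@1 c2@9, authorship 1.......2.
After op 4 (move_right): buffer="yysbryijyx" (len 10), cursors c1@2 c2@10, authorship 1.......2.
After op 5 (insert('i')): buffer="yyisbryijyxi" (len 12), cursors c1@3 c2@12, authorship 1.1......2.2
After op 6 (insert('w')): buffer="yyiwsbryijyxiw" (len 14), cursors c1@4 c2@14, authorship 1.11......2.22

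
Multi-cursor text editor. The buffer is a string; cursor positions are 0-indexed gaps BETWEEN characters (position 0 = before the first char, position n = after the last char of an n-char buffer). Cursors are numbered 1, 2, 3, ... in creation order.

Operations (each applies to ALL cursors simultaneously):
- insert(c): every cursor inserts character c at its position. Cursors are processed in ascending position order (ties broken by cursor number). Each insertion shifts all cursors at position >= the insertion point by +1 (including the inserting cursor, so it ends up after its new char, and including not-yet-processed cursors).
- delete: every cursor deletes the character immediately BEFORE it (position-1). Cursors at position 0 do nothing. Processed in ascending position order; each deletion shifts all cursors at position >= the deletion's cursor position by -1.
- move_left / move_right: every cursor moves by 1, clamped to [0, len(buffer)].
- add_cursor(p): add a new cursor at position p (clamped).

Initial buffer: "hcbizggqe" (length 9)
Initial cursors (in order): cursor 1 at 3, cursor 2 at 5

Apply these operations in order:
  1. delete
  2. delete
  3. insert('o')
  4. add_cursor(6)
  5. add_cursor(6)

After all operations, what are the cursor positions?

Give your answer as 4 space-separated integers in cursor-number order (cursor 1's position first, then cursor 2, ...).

After op 1 (delete): buffer="hciggqe" (len 7), cursors c1@2 c2@3, authorship .......
After op 2 (delete): buffer="hggqe" (len 5), cursors c1@1 c2@1, authorship .....
After op 3 (insert('o')): buffer="hooggqe" (len 7), cursors c1@3 c2@3, authorship .12....
After op 4 (add_cursor(6)): buffer="hooggqe" (len 7), cursors c1@3 c2@3 c3@6, authorship .12....
After op 5 (add_cursor(6)): buffer="hooggqe" (len 7), cursors c1@3 c2@3 c3@6 c4@6, authorship .12....

Answer: 3 3 6 6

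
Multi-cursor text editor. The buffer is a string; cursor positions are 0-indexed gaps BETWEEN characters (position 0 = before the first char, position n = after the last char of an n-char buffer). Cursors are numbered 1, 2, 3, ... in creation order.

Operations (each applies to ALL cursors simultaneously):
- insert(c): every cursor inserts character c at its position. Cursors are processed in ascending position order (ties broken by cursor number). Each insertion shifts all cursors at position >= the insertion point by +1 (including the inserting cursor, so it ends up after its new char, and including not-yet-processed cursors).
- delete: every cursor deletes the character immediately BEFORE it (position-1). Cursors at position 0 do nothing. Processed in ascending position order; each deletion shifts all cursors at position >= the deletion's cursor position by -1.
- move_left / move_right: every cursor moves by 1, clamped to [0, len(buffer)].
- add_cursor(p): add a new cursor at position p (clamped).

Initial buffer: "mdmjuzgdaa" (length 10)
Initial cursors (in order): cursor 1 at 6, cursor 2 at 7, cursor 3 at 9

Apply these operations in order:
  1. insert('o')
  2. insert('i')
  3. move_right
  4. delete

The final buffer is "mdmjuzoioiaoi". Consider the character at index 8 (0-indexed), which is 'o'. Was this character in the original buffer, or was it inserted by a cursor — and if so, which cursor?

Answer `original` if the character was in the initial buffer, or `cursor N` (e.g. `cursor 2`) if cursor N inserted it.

Answer: cursor 2

Derivation:
After op 1 (insert('o')): buffer="mdmjuzogodaoa" (len 13), cursors c1@7 c2@9 c3@12, authorship ......1.2..3.
After op 2 (insert('i')): buffer="mdmjuzoigoidaoia" (len 16), cursors c1@8 c2@11 c3@15, authorship ......11.22..33.
After op 3 (move_right): buffer="mdmjuzoigoidaoia" (len 16), cursors c1@9 c2@12 c3@16, authorship ......11.22..33.
After op 4 (delete): buffer="mdmjuzoioiaoi" (len 13), cursors c1@8 c2@10 c3@13, authorship ......1122.33
Authorship (.=original, N=cursor N): . . . . . . 1 1 2 2 . 3 3
Index 8: author = 2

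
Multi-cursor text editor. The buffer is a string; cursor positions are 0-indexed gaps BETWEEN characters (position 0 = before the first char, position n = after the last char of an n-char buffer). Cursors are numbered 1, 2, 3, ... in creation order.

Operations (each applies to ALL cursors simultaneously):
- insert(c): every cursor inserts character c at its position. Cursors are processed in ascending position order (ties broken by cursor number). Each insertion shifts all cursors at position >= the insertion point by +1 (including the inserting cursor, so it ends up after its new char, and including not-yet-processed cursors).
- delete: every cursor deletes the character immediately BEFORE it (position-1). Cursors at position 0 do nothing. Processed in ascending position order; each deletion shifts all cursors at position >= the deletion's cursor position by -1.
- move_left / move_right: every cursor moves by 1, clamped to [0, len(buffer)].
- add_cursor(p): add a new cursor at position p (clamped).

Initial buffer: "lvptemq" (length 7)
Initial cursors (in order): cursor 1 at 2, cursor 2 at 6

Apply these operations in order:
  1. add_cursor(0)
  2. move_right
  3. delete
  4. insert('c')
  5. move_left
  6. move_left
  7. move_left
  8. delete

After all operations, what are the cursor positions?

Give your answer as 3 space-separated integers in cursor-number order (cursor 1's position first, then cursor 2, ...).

Answer: 0 3 0

Derivation:
After op 1 (add_cursor(0)): buffer="lvptemq" (len 7), cursors c3@0 c1@2 c2@6, authorship .......
After op 2 (move_right): buffer="lvptemq" (len 7), cursors c3@1 c1@3 c2@7, authorship .......
After op 3 (delete): buffer="vtem" (len 4), cursors c3@0 c1@1 c2@4, authorship ....
After op 4 (insert('c')): buffer="cvctemc" (len 7), cursors c3@1 c1@3 c2@7, authorship 3.1...2
After op 5 (move_left): buffer="cvctemc" (len 7), cursors c3@0 c1@2 c2@6, authorship 3.1...2
After op 6 (move_left): buffer="cvctemc" (len 7), cursors c3@0 c1@1 c2@5, authorship 3.1...2
After op 7 (move_left): buffer="cvctemc" (len 7), cursors c1@0 c3@0 c2@4, authorship 3.1...2
After op 8 (delete): buffer="cvcemc" (len 6), cursors c1@0 c3@0 c2@3, authorship 3.1..2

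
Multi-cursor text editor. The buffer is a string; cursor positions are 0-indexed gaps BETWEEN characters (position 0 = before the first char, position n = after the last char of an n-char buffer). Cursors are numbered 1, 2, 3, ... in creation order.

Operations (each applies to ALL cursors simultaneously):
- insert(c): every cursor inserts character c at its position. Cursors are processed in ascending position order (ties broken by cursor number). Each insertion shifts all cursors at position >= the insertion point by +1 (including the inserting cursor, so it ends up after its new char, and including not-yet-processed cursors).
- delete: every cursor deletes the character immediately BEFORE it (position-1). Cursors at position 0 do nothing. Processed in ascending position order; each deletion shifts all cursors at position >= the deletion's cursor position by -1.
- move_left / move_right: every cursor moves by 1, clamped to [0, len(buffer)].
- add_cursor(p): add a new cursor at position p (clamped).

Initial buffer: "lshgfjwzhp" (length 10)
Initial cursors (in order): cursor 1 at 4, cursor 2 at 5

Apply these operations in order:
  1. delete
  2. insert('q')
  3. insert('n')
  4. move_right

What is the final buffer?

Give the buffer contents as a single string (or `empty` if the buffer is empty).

After op 1 (delete): buffer="lshjwzhp" (len 8), cursors c1@3 c2@3, authorship ........
After op 2 (insert('q')): buffer="lshqqjwzhp" (len 10), cursors c1@5 c2@5, authorship ...12.....
After op 3 (insert('n')): buffer="lshqqnnjwzhp" (len 12), cursors c1@7 c2@7, authorship ...1212.....
After op 4 (move_right): buffer="lshqqnnjwzhp" (len 12), cursors c1@8 c2@8, authorship ...1212.....

Answer: lshqqnnjwzhp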